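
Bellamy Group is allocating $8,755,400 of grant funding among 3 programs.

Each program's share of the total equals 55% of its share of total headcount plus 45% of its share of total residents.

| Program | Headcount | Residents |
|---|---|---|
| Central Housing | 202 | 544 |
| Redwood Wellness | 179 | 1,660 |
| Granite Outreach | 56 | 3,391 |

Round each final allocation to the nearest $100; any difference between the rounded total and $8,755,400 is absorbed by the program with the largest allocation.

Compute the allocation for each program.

Headcount total 437; residents total 5,595.
Composite weights (55% headcount + 45% residents): Central Housing 0.2980; Redwood Wellness 0.3588; Granite Outreach 0.3432.
Unrounded shares: Central Housing 2,608,993.29; Redwood Wellness 3,141,420.93; Granite Outreach 3,004,985.78.
Rounded to nearest $100: Central Housing $2,609,000; Redwood Wellness $3,141,400; Granite Outreach $3,005,000. Sum = $8,755,400.
Rounded total matches; no reconciliation needed.

Central Housing: $2,609,000 | Redwood Wellness: $3,141,400 | Granite Outreach: $3,005,000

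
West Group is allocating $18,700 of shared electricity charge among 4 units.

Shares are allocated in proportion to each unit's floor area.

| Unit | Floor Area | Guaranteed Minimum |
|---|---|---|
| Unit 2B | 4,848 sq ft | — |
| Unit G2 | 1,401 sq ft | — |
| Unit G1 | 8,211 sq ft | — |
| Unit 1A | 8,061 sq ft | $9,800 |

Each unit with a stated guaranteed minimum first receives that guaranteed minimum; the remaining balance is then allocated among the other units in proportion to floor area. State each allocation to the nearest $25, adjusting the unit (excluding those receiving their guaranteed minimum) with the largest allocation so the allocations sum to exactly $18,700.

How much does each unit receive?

Fund the minimums — Unit 1A $9,800. Residual $8,900.
Residual split over remaining floor area 14,460: Unit 2B 2,983.90 → $2,975; Unit G2 862.30 → $850; Unit G1 5,053.80 → $5,050.
Rounding difference +$25 applied to Unit G1 → $5,075.

Unit 2B: $2,975 | Unit G2: $850 | Unit G1: $5,075 | Unit 1A: $9,800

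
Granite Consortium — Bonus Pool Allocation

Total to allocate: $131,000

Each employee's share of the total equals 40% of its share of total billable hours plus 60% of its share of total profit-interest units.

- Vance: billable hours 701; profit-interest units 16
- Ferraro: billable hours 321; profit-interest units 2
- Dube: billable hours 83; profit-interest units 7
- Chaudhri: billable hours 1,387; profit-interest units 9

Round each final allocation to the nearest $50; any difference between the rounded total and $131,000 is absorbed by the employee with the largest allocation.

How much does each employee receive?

Vance: $51,750 | Ferraro: $11,350 | Dube: $17,950 | Chaudhri: $49,950

Totals — billable hours 2,492, profit-interest units 34.
Blended shares (40% billable hours + 60% profit-interest units): Vance 0.3949; Ferraro 0.0868; Dube 0.1369; Chaudhri 0.3815.
Pro-rata amounts: Vance 51,728.36; Ferraro 11,373.29; Dube 17,927.62; Chaudhri 49,970.73.
At nearest $50: Vance $51,750; Ferraro $11,350; Dube $17,950; Chaudhri $49,950. Sum = $131,000.
Rounded total matches; no reconciliation needed.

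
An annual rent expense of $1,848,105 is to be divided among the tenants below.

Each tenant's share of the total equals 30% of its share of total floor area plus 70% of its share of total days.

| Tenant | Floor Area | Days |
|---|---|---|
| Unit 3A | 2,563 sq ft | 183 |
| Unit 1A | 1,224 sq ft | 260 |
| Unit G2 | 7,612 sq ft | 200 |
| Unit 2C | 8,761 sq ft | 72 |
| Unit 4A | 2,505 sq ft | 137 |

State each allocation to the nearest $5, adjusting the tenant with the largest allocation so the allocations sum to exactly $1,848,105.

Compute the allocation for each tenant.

Unit 3A: $340,565; Unit 1A: $424,725; Unit G2: $489,880; Unit 2C: $323,635; Unit 4A: $269,300

Totals — floor area 22,665, days 852.
Combined weights (30% floor area + 70% days): Unit 3A 0.1843; Unit 1A 0.2298; Unit G2 0.2651; Unit 2C 0.1751; Unit 4A 0.1457.
Pro-rata amounts: Unit 3A 340,562.63; Unit 1A 424,724.50; Unit G2 489,884.06; Unit 2C 323,636.21; Unit 4A 269,297.61.
At nearest $5: Unit 3A $340,565; Unit 1A $424,725; Unit G2 $489,885; Unit 2C $323,635; Unit 4A $269,300. Sum = $1,848,110.
Difference $1,848,105 − $1,848,110 = −$5 applied to largest allocation (Unit G2): Unit G2 becomes $489,880.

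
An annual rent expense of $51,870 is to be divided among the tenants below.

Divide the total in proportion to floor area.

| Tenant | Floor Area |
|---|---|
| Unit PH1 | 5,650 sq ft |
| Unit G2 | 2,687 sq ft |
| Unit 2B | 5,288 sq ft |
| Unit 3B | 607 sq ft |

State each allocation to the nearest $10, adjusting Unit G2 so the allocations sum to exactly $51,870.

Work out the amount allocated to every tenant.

Unit PH1: $20,590; Unit G2: $9,800; Unit 2B: $19,270; Unit 3B: $2,210

Combined floor area = 14,232.
Unrounded shares: Unit PH1 5,650/14,232 × $51,870 = 20,592.01; Unit G2 2,687/14,232 × $51,870 = 9,793.05; Unit 2B 5,288/14,232 × $51,870 = 19,272.66; Unit 3B 607/14,232 × $51,870 = 2,212.27.
At nearest $10: Unit PH1 $20,590; Unit G2 $9,790; Unit 2B $19,270; Unit 3B $2,210. Sum = $51,860.
Difference $51,870 − $51,860 = +$10 applied to Unit G2: Unit G2 becomes $9,800.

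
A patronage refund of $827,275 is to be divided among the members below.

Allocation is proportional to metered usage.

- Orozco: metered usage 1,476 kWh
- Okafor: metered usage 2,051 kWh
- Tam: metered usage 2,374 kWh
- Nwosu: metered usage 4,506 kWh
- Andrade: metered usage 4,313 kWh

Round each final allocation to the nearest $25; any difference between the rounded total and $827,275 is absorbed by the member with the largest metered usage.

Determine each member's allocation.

Orozco: $82,950 · Okafor: $115,275 · Tam: $133,425 · Nwosu: $253,225 · Andrade: $242,400

Total metered usage = 14,720.
Unrounded shares: Orozco 1,476/14,720 × $827,275 = 82,952.30; Okafor 2,051/14,720 × $827,275 = 115,267.73; Tam 2,374/14,720 × $827,275 = 133,420.57; Nwosu 4,506/14,720 × $827,275 = 253,240.57; Andrade 4,313/14,720 × $827,275 = 242,393.82.
Rounded to nearest $25: Orozco $82,950; Okafor $115,275; Tam $133,425; Nwosu $253,250; Andrade $242,400. Sum = $827,300.
Difference $827,275 − $827,300 = −$25 applied to largest metered usage (Nwosu): Nwosu becomes $253,225.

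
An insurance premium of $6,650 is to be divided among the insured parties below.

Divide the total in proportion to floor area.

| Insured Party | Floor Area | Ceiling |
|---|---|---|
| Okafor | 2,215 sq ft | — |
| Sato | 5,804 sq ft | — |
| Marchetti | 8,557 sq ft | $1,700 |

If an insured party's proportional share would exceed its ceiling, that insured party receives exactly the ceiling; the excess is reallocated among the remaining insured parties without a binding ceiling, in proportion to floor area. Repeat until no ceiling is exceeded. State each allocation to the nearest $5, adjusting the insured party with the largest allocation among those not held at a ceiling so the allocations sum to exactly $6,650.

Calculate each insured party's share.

Combined floor area = 16,576.
Proportional shares (ignoring caps): Okafor 888.62; Sato 2,328.46; Marchetti 3,432.92.
Held at cap: Marchetti ($1,700); remaining pool $4,950 reallocated over remaining floor area 8,019.
Remaining shares: Okafor 1,367.28 → $1,365; Sato 3,582.72 → $3,585.

Okafor: $1,365 | Sato: $3,585 | Marchetti: $1,700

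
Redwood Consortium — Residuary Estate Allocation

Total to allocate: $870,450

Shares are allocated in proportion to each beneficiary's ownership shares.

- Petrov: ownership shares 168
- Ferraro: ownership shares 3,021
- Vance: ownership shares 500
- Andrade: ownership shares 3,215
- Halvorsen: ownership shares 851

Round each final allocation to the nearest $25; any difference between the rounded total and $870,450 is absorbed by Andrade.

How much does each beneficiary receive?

Petrov: $18,850 | Ferraro: $339,100 | Vance: $56,125 | Andrade: $360,850 | Halvorsen: $95,525

Combined ownership shares = 7,755.
Raw shares: Petrov 168/7,755 × $870,450 = 18,856.94; Ferraro 3,021/7,755 × $870,450 = 339,088.26; Vance 500/7,755 × $870,450 = 56,121.86; Andrade 3,215/7,755 × $870,450 = 360,863.54; Halvorsen 851/7,755 × $870,450 = 95,519.40.
At nearest $25: Petrov $18,850; Ferraro $339,100; Vance $56,125; Andrade $360,875; Halvorsen $95,525. Sum = $870,475.
Difference $870,450 − $870,475 = −$25 applied to Andrade: Andrade becomes $360,850.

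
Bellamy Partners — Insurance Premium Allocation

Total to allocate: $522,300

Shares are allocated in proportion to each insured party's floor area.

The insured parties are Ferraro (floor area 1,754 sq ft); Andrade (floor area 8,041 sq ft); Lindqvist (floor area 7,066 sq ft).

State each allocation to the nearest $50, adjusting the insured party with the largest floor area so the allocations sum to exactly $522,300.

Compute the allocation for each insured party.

Combined floor area = 16,861.
Unrounded shares: Ferraro 1,754/16,861 × $522,300 = 54,333.33; Andrade 8,041/16,861 × $522,300 = 249,084.53; Lindqvist 7,066/16,861 × $522,300 = 218,882.14.
Rounded to nearest $50: Ferraro $54,350; Andrade $249,100; Lindqvist $218,900. Sum = $522,350.
Difference $522,300 − $522,350 = −$50 applied to largest floor area (Andrade): Andrade becomes $249,050.

Ferraro: $54,350 · Andrade: $249,050 · Lindqvist: $218,900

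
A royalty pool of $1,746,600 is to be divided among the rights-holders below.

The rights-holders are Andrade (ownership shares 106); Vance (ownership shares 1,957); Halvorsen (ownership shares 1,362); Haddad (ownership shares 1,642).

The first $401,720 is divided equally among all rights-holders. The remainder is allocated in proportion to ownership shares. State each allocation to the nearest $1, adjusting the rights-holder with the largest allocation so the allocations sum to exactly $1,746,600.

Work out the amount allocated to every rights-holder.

Andrade: $128,564; Vance: $619,856; Halvorsen: $461,931; Haddad: $536,249

$401,720 shared equally gives $100,430 per rights-holder.
Remainder $1,344,880 by ownership shares (total 5,067): Andrade 28,134.45 → $28,134; Vance 519,425.73 → $519,426; Halvorsen 361,501.20 → $361,501; Haddad 435,818.62 → $435,819.
Totals: Andrade $100,430 + $28,134 = $128,564; Vance $100,430 + $519,426 = $619,856; Halvorsen $100,430 + $361,501 = $461,931; Haddad $100,430 + $435,819 = $536,249.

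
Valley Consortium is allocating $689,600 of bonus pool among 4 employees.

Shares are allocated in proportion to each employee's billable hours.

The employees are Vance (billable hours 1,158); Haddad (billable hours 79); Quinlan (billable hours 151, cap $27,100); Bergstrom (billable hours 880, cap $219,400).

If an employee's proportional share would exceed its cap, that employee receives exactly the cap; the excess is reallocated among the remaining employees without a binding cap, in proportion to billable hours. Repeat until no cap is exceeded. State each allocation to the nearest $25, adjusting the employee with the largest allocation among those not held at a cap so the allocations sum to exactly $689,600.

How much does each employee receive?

Sum of billable hours: 2,268.
Pro-rata shares before constraints: Vance 352,097.35; Haddad 24,020.46; Quinlan 45,912.52; Bergstrom 267,569.66.
Cap binds for Quinlan ($27,100), Bergstrom ($219,400); remaining pool $443,100 reallocated over remaining billable hours 1,237.
Redistributed shares: Vance 414,801.78 → $414,800; Haddad 28,298.22 → $28,300.

Vance: $414,800 | Haddad: $28,300 | Quinlan: $27,100 | Bergstrom: $219,400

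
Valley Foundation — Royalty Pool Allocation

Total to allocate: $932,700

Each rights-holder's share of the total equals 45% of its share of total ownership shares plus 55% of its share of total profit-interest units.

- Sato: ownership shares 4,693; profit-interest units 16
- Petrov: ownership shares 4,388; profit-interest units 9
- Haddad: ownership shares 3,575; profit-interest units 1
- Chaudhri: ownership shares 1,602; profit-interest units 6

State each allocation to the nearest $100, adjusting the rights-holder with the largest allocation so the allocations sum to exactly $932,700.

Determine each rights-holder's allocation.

Ownership shares total 14,258; profit-interest units total 32.
Composite weights (45% ownership shares + 55% profit-interest units): Sato 0.4231; Petrov 0.2932; Haddad 0.1300; Chaudhri 0.1537.
Raw shares: Sato 394,641.08; Petrov 273,447.28; Haddad 121,268.62; Chaudhri 143,343.01.
At nearest $100: Sato $394,600; Petrov $273,400; Haddad $121,300; Chaudhri $143,300. Sum = $932,600.
Difference $932,700 − $932,600 = +$100 applied to largest allocation (Sato): Sato becomes $394,700.

Sato: $394,700 | Petrov: $273,400 | Haddad: $121,300 | Chaudhri: $143,300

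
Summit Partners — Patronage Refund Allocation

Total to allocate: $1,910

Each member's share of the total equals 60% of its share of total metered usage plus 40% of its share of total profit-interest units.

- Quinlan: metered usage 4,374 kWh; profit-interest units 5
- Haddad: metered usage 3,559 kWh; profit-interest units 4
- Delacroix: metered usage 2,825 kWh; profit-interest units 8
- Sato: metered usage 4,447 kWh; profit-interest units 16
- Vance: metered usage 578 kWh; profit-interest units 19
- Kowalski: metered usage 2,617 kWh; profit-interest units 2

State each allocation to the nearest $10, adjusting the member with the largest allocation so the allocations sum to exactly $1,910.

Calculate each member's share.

Quinlan: $340 · Haddad: $280 · Delacroix: $290 · Sato: $510 · Vance: $300 · Kowalski: $190

Totals — metered usage 18,400, profit-interest units 54.
Composite weights (60% metered usage + 40% profit-interest units): Quinlan 0.1797; Haddad 0.1457; Delacroix 0.1514; Sato 0.2635; Vance 0.1596; Kowalski 0.1002.
Proportional shares: Quinlan 343.16; Haddad 278.26; Delacroix 289.13; Sato 503.34; Vance 304.81; Kowalski 191.29.
After rounding ($10): Quinlan $340; Haddad $280; Delacroix $290; Sato $500; Vance $300; Kowalski $190. Sum = $1,900.
Difference $1,910 − $1,900 = +$10 applied to largest allocation (Sato): Sato becomes $510.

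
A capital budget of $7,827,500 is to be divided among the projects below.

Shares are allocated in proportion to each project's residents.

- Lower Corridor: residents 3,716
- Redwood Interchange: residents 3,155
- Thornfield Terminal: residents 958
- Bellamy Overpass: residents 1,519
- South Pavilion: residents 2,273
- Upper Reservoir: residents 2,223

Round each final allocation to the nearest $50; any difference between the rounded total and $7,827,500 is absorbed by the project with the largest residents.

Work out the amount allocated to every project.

Lower Corridor: $2,101,100 | Redwood Interchange: $1,783,850 | Thornfield Terminal: $541,650 | Bellamy Overpass: $858,850 | South Pavilion: $1,285,150 | Upper Reservoir: $1,256,900

Sum of residents: 3,716 + 3,155 + 958 + 1,519 + 2,273 + 2,223 = 13,844.
Proportional shares: Lower Corridor 2,101,053.89; Redwood Interchange 1,783,860.34; Thornfield Terminal 541,660.29; Bellamy Overpass 858,853.84; South Pavilion 1,285,171.01; Upper Reservoir 1,256,900.64.
Rounded to nearest $50: Lower Corridor $2,101,050; Redwood Interchange $1,783,850; Thornfield Terminal $541,650; Bellamy Overpass $858,850; South Pavilion $1,285,150; Upper Reservoir $1,256,900. Sum = $7,827,450.
Difference $7,827,500 − $7,827,450 = +$50 applied to largest residents (Lower Corridor): Lower Corridor becomes $2,101,100.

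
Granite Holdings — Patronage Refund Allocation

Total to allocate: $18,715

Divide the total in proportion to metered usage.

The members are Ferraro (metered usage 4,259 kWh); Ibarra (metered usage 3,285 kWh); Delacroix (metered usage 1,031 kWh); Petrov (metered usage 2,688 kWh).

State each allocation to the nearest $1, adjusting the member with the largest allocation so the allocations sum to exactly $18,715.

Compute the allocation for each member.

Ferraro: $7,078 | Ibarra: $5,458 | Delacroix: $1,713 | Petrov: $4,466

Total metered usage = 11,263.
Unrounded shares: Ferraro 4,259/11,263 × $18,715 = 7,076.91; Ibarra 3,285/11,263 × $18,715 = 5,458.47; Delacroix 1,031/11,263 × $18,715 = 1,713.15; Petrov 2,688/11,263 × $18,715 = 4,466.48.
After rounding ($1): Ferraro $7,077; Ibarra $5,458; Delacroix $1,713; Petrov $4,466. Sum = $18,714.
Difference $18,715 − $18,714 = +$1 applied to largest allocation (Ferraro): Ferraro becomes $7,078.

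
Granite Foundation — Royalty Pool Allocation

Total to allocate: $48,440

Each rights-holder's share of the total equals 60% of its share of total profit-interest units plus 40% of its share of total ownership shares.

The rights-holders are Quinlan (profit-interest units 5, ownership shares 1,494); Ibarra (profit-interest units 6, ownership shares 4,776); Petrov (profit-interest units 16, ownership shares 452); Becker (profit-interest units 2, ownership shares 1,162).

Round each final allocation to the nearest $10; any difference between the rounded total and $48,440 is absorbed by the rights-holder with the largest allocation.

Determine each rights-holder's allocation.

Quinlan: $8,680 · Ibarra: $17,750 · Petrov: $17,150 · Becker: $4,860

Totals — profit-interest units 29, ownership shares 7,884.
Blended shares (60% profit-interest units + 40% ownership shares): Quinlan 0.1792; Ibarra 0.3665; Petrov 0.3540; Becker 0.1003.
Proportional shares: Quinlan 8,682.74; Ibarra 17,750.91; Petrov 17,146.16; Becker 4,860.19.
After rounding ($10): Quinlan $8,680; Ibarra $17,750; Petrov $17,150; Becker $4,860. Sum = $48,440.
Sum already equals the total — no adjustment.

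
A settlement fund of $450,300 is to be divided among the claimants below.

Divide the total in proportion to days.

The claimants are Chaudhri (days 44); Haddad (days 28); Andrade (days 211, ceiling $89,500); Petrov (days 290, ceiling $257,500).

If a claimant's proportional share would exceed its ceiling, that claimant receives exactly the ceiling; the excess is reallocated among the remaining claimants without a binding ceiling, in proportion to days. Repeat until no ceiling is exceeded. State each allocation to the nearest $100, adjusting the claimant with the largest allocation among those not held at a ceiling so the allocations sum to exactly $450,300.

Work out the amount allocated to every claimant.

Total days = 573.
Proportional shares (ignoring caps): Chaudhri 34,578.01; Haddad 22,004.19; Andrade 165,817.28; Petrov 227,900.52.
Cap binds for Andrade ($89,500); remaining pool $360,800 reallocated over remaining days 362.
Cap binds for Petrov ($257,500); remaining pool $103,300 reallocated over remaining days 72.
Shares after redistribution: Chaudhri 63,127.78 → $63,100; Haddad 40,172.22 → $40,200.

Chaudhri: $63,100 | Haddad: $40,200 | Andrade: $89,500 | Petrov: $257,500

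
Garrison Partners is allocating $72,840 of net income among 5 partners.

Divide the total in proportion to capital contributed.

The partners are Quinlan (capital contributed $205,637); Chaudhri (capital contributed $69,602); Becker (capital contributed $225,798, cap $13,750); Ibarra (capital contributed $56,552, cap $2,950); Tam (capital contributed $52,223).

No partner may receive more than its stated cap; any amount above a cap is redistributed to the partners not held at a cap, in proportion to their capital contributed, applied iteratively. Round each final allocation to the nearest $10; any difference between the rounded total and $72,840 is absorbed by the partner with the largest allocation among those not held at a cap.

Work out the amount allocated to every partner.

Quinlan: $35,260 · Chaudhri: $11,930 · Becker: $13,750 · Ibarra: $2,950 · Tam: $8,950

Sum of capital contributed: 609,812.
Proportional shares (ignoring caps): Quinlan 24,562.65; Chaudhri 8,313.73; Becker 26,970.81; Ibarra 6,754.95; Tam 6,237.86.
Held at cap: Becker ($13,750), Ibarra ($2,950); residual $56,140 reallocated over remaining capital contributed 327,462.
Remaining shares: Quinlan 35,254.35 → $35,250; Chaudhri 11,932.55 → $11,930; Tam 8,953.10 → $8,950.
Rounding difference +$10 applied to Quinlan → $35,260.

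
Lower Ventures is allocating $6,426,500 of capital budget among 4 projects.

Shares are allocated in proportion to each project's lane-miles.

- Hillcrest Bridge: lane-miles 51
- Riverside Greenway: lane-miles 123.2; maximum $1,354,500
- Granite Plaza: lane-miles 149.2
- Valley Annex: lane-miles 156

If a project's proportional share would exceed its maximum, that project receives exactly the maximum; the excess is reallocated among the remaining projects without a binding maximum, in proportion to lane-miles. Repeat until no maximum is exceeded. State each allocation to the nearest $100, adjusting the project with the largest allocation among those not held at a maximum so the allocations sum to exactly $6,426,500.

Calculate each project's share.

Hillcrest Bridge: $726,200; Riverside Greenway: $1,354,500; Granite Plaza: $2,124,500; Valley Annex: $2,221,300

Sum of lane-miles: 479.4.
Pro-rata shares before constraints: Hillcrest Bridge 683,670.21; Riverside Greenway 1,651,532.75; Granite Plaza 2,000,070.50; Valley Annex 2,091,226.53.
Capped: Riverside Greenway ($1,354,500); balance $5,072,000 reallocated over remaining lane-miles 356.2.
Remaining shares: Hillcrest Bridge 726,198.76 → $726,200; Granite Plaza 2,124,487.37 → $2,124,500; Valley Annex 2,221,313.87 → $2,221,300.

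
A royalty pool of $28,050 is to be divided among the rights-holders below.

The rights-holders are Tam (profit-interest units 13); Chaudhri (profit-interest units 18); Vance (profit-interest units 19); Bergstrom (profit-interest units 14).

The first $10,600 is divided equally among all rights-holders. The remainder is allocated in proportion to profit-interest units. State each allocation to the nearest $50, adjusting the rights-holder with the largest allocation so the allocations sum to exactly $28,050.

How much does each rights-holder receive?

Equal tier: $10,600 ÷ 4 = $2,650 apiece.
Remainder $17,450 by profit-interest units (total 64): Tam 3,544.53 → $3,550; Chaudhri 4,907.81 → $4,900; Vance 5,180.47 → $5,200; Bergstrom 3,817.19 → $3,800.
Totals: Tam $2,650 + $3,550 = $6,200; Chaudhri $2,650 + $4,900 = $7,550; Vance $2,650 + $5,200 = $7,850; Bergstrom $2,650 + $3,800 = $6,450.

Tam: $6,200 · Chaudhri: $7,550 · Vance: $7,850 · Bergstrom: $6,450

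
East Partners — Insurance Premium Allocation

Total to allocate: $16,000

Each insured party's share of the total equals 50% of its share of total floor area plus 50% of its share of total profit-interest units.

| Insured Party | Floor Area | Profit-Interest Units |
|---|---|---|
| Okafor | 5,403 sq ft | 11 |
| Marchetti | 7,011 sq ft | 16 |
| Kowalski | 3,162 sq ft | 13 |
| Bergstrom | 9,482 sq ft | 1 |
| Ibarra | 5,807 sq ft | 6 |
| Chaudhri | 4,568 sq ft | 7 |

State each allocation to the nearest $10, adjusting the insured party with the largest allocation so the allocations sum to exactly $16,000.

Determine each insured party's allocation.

Okafor: $2,850; Marchetti: $3,950; Kowalski: $2,640; Bergstrom: $2,290; Ibarra: $2,200; Chaudhri: $2,070

Floor area total 35,433; profit-interest units total 54.
Blended shares (50% floor area + 50% profit-interest units): Okafor 0.1781; Marchetti 0.2471; Kowalski 0.1650; Bergstrom 0.1431; Ibarra 0.1375; Chaudhri 0.1293.
Pro-rata amounts: Okafor 2,849.51; Marchetti 3,953.30; Kowalski 2,639.84; Bergstrom 2,288.98; Ibarra 2,199.98; Chaudhri 2,068.39.
Rounded to nearest $10: Okafor $2,850; Marchetti $3,950; Kowalski $2,640; Bergstrom $2,290; Ibarra $2,200; Chaudhri $2,070. Sum = $16,000.
No rounding difference to absorb.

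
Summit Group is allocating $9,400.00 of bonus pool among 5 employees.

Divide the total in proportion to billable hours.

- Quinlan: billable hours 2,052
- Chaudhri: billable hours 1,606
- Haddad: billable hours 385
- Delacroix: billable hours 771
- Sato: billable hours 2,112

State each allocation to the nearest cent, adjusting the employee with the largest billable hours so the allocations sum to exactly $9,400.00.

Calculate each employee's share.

Total billable hours = 2,052 + 1,606 + 385 + 771 + 2,112 = 6,926.
Raw shares: Quinlan 2,784.9841; Chaudhri 2,179.6708; Haddad 522.5238; Delacroix 1,046.4049; Sato 2,866.4164.
Rounded to nearest cent: Quinlan $2,784.98; Chaudhri $2,179.67; Haddad $522.52; Delacroix $1,046.40; Sato $2,866.42. Sum = $9,399.99.
Difference $9,400.00 − $9,399.99 = +$0.01 applied to largest billable hours (Sato): Sato becomes $2,866.43.

Quinlan: $2,784.98 · Chaudhri: $2,179.67 · Haddad: $522.52 · Delacroix: $1,046.40 · Sato: $2,866.43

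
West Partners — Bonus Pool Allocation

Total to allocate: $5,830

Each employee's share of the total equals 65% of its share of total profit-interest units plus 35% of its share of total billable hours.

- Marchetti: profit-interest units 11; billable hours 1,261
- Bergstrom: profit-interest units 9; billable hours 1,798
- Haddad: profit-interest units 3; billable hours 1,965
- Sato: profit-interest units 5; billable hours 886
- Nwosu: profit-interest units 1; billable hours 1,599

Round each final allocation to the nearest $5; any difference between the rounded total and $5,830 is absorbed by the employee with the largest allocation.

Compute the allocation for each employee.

Profit-interest units total 29; billable hours total 7,509.
Combined weights (65% profit-interest units + 35% billable hours): Marchetti 0.3053; Bergstrom 0.2855; Haddad 0.1588; Sato 0.1534; Nwosu 0.0969.
Pro-rata amounts: Marchetti 1,780.06; Bergstrom 1,664.64; Haddad 925.99; Sato 894.12; Nwosu 565.19.
Rounded to nearest $5: Marchetti $1,780; Bergstrom $1,665; Haddad $925; Sato $895; Nwosu $565. Sum = $5,830.
Sum already equals the total — no adjustment.

Marchetti: $1,780 | Bergstrom: $1,665 | Haddad: $925 | Sato: $895 | Nwosu: $565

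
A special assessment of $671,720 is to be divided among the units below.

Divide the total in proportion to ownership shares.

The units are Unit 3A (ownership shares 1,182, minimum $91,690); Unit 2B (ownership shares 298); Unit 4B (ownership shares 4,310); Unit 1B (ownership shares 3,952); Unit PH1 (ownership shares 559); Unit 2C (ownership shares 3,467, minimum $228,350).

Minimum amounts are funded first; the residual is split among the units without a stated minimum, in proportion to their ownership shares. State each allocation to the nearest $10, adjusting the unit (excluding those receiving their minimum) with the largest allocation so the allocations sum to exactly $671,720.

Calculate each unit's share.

Unit 3A: $91,690 · Unit 2B: $11,490 · Unit 4B: $166,220 · Unit 1B: $152,410 · Unit PH1: $21,560 · Unit 2C: $228,350

Minimums first: Unit 3A $91,690; Unit 2C $228,350. Remaining pool $351,680.
Remaining pool split over remaining ownership shares 9,119: Unit 2B 11,492.56 → $11,490; Unit 4B 166,217.87 → $166,220; Unit 1B 152,411.38 → $152,410; Unit PH1 21,558.19 → $21,560.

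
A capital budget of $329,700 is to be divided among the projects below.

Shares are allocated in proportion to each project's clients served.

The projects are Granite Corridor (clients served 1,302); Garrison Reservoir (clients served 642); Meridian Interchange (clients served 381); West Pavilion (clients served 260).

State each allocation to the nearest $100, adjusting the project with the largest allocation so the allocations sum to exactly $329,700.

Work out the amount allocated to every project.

Granite Corridor: $166,000 | Garrison Reservoir: $81,900 | Meridian Interchange: $48,600 | West Pavilion: $33,200

Clients served total: 2,585.
Unrounded shares: Granite Corridor 1,302/2,585 × $329,700 = 166,061.66; Garrison Reservoir 642/2,585 × $329,700 = 81,882.94; Meridian Interchange 381/2,585 × $329,700 = 48,594.08; West Pavilion 260/2,585 × $329,700 = 33,161.32.
Rounded to nearest $100: Granite Corridor $166,100; Garrison Reservoir $81,900; Meridian Interchange $48,600; West Pavilion $33,200. Sum = $329,800.
Difference $329,700 − $329,800 = −$100 applied to largest allocation (Granite Corridor): Granite Corridor becomes $166,000.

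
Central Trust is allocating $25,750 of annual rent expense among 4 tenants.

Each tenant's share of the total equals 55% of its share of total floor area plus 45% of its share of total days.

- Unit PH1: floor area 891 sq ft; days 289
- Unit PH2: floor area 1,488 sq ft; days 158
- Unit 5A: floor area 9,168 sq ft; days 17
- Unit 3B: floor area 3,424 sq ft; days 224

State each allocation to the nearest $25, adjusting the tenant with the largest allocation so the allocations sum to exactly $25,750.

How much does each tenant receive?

Floor area total 14,971; days total 688.
Combined weights (55% floor area + 45% days): Unit PH1 0.2218; Unit PH2 0.1580; Unit 5A 0.3479; Unit 3B 0.2723.
Proportional shares: Unit PH1 5,710.31; Unit PH2 4,068.72; Unit 5A 8,959.21; Unit 3B 7,011.76.
After rounding ($25): Unit PH1 $5,700; Unit PH2 $4,075; Unit 5A $8,950; Unit 3B $7,000. Sum = $25,725.
Difference $25,750 − $25,725 = +$25 applied to largest allocation (Unit 5A): Unit 5A becomes $8,975.

Unit PH1: $5,700 · Unit PH2: $4,075 · Unit 5A: $8,975 · Unit 3B: $7,000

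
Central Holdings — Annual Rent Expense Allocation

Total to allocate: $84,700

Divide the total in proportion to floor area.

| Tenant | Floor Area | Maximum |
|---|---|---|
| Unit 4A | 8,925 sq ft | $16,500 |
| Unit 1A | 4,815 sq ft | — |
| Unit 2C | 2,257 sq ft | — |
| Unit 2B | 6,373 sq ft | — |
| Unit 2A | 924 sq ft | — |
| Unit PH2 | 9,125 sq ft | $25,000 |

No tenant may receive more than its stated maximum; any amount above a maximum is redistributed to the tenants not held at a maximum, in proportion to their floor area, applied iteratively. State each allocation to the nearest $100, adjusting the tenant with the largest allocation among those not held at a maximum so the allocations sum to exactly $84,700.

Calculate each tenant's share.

Floor area total: 32,419.
Unconstrained shares: Unit 4A 23,318.04; Unit 1A 12,579.98; Unit 2C 5,896.79; Unit 2B 16,650.52; Unit 2A 2,414.10; Unit PH2 23,840.57.
Capped: Unit 4A ($16,500); remaining pool $68,200 reallocated over remaining floor area 23,494.
Capped: Unit PH2 ($25,000); remaining pool $43,200 reallocated over remaining floor area 14,369.
Shares after redistribution: Unit 1A 14,476.16 → $14,500; Unit 2C 6,785.61 → $6,800; Unit 2B 19,160.25 → $19,200; Unit 2A 2,777.98 → $2,800.
Rounding difference −$100 applied to Unit 2B → $19,100.

Unit 4A: $16,500 · Unit 1A: $14,500 · Unit 2C: $6,800 · Unit 2B: $19,100 · Unit 2A: $2,800 · Unit PH2: $25,000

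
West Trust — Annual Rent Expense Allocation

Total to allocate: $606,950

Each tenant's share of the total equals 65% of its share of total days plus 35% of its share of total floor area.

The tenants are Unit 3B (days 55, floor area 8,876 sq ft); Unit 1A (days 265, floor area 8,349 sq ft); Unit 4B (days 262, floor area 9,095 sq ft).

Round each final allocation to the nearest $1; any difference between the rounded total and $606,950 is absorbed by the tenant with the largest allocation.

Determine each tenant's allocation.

Totals — days 582, floor area 26,320.
Blended shares (65% days + 35% floor area): Unit 3B 0.1795; Unit 1A 0.4070; Unit 4B 0.4136.
Proportional shares: Unit 3B 108,922.05; Unit 1A 247,020.23; Unit 4B 251,007.71.
After rounding ($1): Unit 3B $108,922; Unit 1A $247,020; Unit 4B $251,008. Sum = $606,950.
Rounded total matches; no reconciliation needed.

Unit 3B: $108,922; Unit 1A: $247,020; Unit 4B: $251,008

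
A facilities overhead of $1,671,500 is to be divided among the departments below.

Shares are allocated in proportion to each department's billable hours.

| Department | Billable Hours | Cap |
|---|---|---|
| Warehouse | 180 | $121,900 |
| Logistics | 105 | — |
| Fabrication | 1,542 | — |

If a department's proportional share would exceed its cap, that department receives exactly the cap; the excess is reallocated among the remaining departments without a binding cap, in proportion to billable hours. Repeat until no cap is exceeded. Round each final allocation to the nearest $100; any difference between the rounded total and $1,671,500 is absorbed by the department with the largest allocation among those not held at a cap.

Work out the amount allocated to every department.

Total billable hours = 1,827.
Proportional shares (ignoring caps): Warehouse 164,679.80; Logistics 96,063.22; Fabrication 1,410,756.98.
Capped: Warehouse ($121,900); residual $1,549,600 reallocated over remaining billable hours 1,647.
Remaining shares: Logistics 98,790.53 → $98,800; Fabrication 1,450,809.47 → $1,450,800.

Warehouse: $121,900; Logistics: $98,800; Fabrication: $1,450,800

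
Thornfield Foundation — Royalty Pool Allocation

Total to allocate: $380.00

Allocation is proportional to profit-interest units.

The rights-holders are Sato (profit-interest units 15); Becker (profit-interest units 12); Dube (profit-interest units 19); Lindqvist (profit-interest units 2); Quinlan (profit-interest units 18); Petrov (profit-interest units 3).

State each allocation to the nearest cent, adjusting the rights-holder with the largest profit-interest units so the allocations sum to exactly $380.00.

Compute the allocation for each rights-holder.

Sato: $82.61; Becker: $66.09; Dube: $104.64; Lindqvist: $11.01; Quinlan: $99.13; Petrov: $16.52

Combined profit-interest units = 15 + 12 + 19 + 2 + 18 + 3 = 69.
Pro-rata amounts: Sato 82.6087; Becker 66.0870; Dube 104.6377; Lindqvist 11.0145; Quinlan 99.1304; Petrov 16.5217.
Rounded to nearest cent: Sato $82.61; Becker $66.09; Dube $104.64; Lindqvist $11.01; Quinlan $99.13; Petrov $16.52. Sum = $380.00.
No rounding difference to absorb.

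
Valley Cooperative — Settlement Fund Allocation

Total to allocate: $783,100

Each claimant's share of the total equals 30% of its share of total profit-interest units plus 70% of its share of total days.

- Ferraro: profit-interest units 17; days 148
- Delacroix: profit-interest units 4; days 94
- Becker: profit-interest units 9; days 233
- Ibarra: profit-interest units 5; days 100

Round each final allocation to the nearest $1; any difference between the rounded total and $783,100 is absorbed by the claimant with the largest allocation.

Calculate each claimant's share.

Profit-interest units total 35; days total 575.
Composite weights (30% profit-interest units + 70% days): Ferraro 0.3259; Delacroix 0.1487; Becker 0.3608; Ibarra 0.1646.
Unrounded shares: Ferraro 255,203.05; Delacroix 116,463.02; Becker 282,538.59; Ibarra 128,895.34.
After rounding ($1): Ferraro $255,203; Delacroix $116,463; Becker $282,539; Ibarra $128,895. Sum = $783,100.
Sum already equals the total — no adjustment.

Ferraro: $255,203 | Delacroix: $116,463 | Becker: $282,539 | Ibarra: $128,895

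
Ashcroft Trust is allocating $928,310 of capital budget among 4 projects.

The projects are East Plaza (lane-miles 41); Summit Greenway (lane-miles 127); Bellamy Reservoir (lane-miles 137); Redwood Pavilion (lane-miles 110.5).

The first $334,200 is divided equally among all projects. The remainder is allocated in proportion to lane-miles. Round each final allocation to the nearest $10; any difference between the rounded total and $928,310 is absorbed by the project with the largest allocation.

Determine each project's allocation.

Equal tier: $334,200 ÷ 4 = $83,550 apiece.
Remainder $594,110 by lane-miles (total 415.5): East Plaza 58,624.57 → $58,620; Summit Greenway 181,593.19 → $181,590; Bellamy Reservoir 195,891.87 → $195,890; Redwood Pavilion 158,000.37 → $158,000.
Rounding difference +$10 on remainder applied to Bellamy Reservoir.
Totals: East Plaza $83,550 + $58,620 = $142,170; Summit Greenway $83,550 + $181,590 = $265,140; Bellamy Reservoir $83,550 + $195,900 = $279,450; Redwood Pavilion $83,550 + $158,000 = $241,550.

East Plaza: $142,170 | Summit Greenway: $265,140 | Bellamy Reservoir: $279,450 | Redwood Pavilion: $241,550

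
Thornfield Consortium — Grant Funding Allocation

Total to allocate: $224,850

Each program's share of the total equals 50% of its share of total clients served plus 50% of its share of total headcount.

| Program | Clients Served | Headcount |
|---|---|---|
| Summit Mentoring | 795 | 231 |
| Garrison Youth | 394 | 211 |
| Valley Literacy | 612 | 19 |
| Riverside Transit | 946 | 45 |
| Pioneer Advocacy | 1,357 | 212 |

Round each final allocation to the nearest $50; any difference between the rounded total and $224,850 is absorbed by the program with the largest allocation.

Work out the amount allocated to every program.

Clients served total 4,104; headcount total 718.
Composite weights (50% clients served + 50% headcount): Summit Mentoring 0.2577; Garrison Youth 0.1949; Valley Literacy 0.0878; Riverside Transit 0.1466; Pioneer Advocacy 0.3130.
Pro-rata amounts: Summit Mentoring 57,948.39; Garrison Youth 43,831.78; Valley Literacy 19,740.17; Riverside Transit 32,960.86; Pioneer Advocacy 70,368.79.
After rounding ($50): Summit Mentoring $57,950; Garrison Youth $43,850; Valley Literacy $19,750; Riverside Transit $32,950; Pioneer Advocacy $70,350. Sum = $224,850.
Sum already equals the total — no adjustment.

Summit Mentoring: $57,950; Garrison Youth: $43,850; Valley Literacy: $19,750; Riverside Transit: $32,950; Pioneer Advocacy: $70,350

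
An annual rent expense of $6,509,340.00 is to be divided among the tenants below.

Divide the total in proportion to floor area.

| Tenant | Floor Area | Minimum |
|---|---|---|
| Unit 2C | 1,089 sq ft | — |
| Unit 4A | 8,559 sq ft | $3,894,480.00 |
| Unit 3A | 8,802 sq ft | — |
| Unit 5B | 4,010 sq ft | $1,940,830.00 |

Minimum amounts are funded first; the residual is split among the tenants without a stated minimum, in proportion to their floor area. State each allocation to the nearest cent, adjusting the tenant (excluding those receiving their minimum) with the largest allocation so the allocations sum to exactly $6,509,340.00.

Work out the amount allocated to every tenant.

Unit 2C: $74,210.76; Unit 4A: $3,894,480.00; Unit 3A: $599,819.24; Unit 5B: $1,940,830.00

Guaranteed amounts: Unit 4A $3,894,480.00; Unit 5B $1,940,830.00. Remaining pool $674,030.00.
Remaining pool split over remaining floor area 9,891: Unit 2C 74,210.7643 → $74,210.76; Unit 3A 599,819.2357 → $599,819.24.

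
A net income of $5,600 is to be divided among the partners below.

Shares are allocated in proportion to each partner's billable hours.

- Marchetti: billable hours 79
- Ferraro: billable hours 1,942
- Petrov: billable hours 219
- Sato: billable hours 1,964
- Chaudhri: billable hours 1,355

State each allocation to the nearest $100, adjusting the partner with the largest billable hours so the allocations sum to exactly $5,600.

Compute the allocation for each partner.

Billable hours total: 5,559.
Raw shares: Marchetti 79/5,559 × $5,600 = 79.58; Ferraro 1,942/5,559 × $5,600 = 1,956.32; Petrov 219/5,559 × $5,600 = 220.62; Sato 1,964/5,559 × $5,600 = 1,978.49; Chaudhri 1,355/5,559 × $5,600 = 1,364.99.
At nearest $100: Marchetti $100; Ferraro $2,000; Petrov $200; Sato $2,000; Chaudhri $1,400. Sum = $5,700.
Difference $5,600 − $5,700 = −$100 applied to largest billable hours (Sato): Sato becomes $1,900.

Marchetti: $100 | Ferraro: $2,000 | Petrov: $200 | Sato: $1,900 | Chaudhri: $1,400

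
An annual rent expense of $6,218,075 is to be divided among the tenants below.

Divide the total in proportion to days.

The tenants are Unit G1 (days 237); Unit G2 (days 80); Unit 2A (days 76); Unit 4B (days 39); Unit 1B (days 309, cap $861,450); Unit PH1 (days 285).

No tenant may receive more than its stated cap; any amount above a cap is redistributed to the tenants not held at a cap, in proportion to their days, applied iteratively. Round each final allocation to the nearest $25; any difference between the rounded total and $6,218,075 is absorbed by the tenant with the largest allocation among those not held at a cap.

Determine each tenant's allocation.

Days total: 1,026.
Pro-rata shares before constraints: Unit G1 1,436,338.96; Unit G2 484,840.16; Unit 2A 460,598.15; Unit 4B 236,359.58; Unit 1B 1,872,695.10; Unit PH1 1,727,243.06.
Held at cap: Unit 1B ($861,450); remaining pool $5,356,625 reallocated over remaining days 717.
Redistributed shares: Unit G1 1,770,599.90 → $1,770,600; Unit G2 597,670.85 → $597,675; Unit 2A 567,787.31 → $567,775; Unit 4B 291,364.54 → $291,375; Unit PH1 2,129,202.41 → $2,129,200.

Unit G1: $1,770,600 · Unit G2: $597,675 · Unit 2A: $567,775 · Unit 4B: $291,375 · Unit 1B: $861,450 · Unit PH1: $2,129,200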